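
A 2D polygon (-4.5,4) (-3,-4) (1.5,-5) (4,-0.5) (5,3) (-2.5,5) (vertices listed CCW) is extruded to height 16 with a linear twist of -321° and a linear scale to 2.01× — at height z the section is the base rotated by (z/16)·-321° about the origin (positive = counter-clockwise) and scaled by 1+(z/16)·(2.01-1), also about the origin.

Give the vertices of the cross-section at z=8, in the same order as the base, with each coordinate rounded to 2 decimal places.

t = z/height = 8/16 = 0.5
s = 1 + (scale-1)·z/height = 1 + (2.01-1)·8/16 = 1.505000
θ = twist·z/height = -321°·8/16 = -160.5000° = -2.801253 rad
cos θ = -0.942641, sin θ = -0.333807 (intermediates below are computed at full precision and shown rounded to 5 d.p.)
v1: (-4.5,4) → rotate → (5.57711,-2.26844) → ×s → (8.39356,-3.41399) → (8.39,-3.41)
v2: (-3,-4) → rotate → (1.49270,4.77199) → ×s → (2.24651,7.18184) → (2.25,7.18)
v3: (1.5,-5) → rotate → (-3.08300,4.21250) → ×s → (-4.63991,6.33981) → (-4.64,6.34)
v4: (4,-0.5) → rotate → (-3.93747,-0.86391) → ×s → (-5.92589,-1.30018) → (-5.93,-1.30)
v5: (5,3) → rotate → (-3.71179,-4.49696) → ×s → (-5.58624,-6.76792) → (-5.59,-6.77)
v6: (-2.5,5) → rotate → (4.02564,-3.87869) → ×s → (6.05859,-5.83743) → (6.06,-5.84)

Cross-section at z=8: (8.39,-3.41) (2.25,7.18) (-4.64,6.34) (-5.93,-1.30) (-5.59,-6.77) (6.06,-5.84)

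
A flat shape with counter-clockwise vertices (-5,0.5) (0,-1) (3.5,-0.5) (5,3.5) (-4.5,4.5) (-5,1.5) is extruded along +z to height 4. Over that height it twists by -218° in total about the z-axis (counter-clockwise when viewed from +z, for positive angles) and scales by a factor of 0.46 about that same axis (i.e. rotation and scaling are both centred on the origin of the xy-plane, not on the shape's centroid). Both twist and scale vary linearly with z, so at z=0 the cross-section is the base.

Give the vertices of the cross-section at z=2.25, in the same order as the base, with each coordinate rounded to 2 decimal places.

t = z/height = 2.25/4 = 0.5625
s = 1 + (scale-1)·z/height = 1 + (0.46-1)·2.25/4 = 0.696250
θ = twist·z/height = -218°·2.25/4 = -122.6250° = -2.140210 rad
cos θ = -0.539138, sin θ = -0.842217 (intermediates below are computed at full precision and shown rounded to 5 d.p.)
v1: (-5,0.5) → rotate → (3.11680,3.94152) → ×s → (2.17007,2.74428) → (2.17,2.74)
v2: (0,-1) → rotate → (-0.84222,0.53914) → ×s → (-0.58639,0.37538) → (-0.59,0.38)
v3: (3.5,-0.5) → rotate → (-2.30809,-2.67819) → ×s → (-1.60701,-1.86469) → (-1.61,-1.86)
v4: (5,3.5) → rotate → (0.25207,-6.09807) → ×s → (0.17550,-4.24578) → (0.18,-4.25)
v5: (-4.5,4.5) → rotate → (6.21610,1.36386) → ×s → (4.32796,0.94958) → (4.33,0.95)
v6: (-5,1.5) → rotate → (3.95902,3.40238) → ×s → (2.75647,2.36891) → (2.76,2.37)

Cross-section at z=2.25: (2.17,2.74) (-0.59,0.38) (-1.61,-1.86) (0.18,-4.25) (4.33,0.95) (2.76,2.37)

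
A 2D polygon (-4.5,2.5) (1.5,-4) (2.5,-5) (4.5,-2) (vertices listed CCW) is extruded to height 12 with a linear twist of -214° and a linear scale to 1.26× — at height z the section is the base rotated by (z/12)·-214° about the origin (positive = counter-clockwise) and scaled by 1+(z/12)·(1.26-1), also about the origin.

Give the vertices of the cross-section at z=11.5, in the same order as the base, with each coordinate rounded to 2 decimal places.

Cross-section at z=11.5: (3.77,-5.21) (0.42,5.32) (-0.18,6.98) (-4.03,4.65)

t = z/height = 11.5/12 = 0.958333
s = 1 + (scale-1)·z/height = 1 + (1.26-1)·11.5/12 = 1.249167
θ = twist·z/height = -214°·11.5/12 = -205.0833° = -3.579379 rad
cos θ = -0.905692, sin θ = 0.423936 (intermediates below are computed at full precision and shown rounded to 5 d.p.)
v1: (-4.5,2.5) → rotate → (3.01577,-4.17194) → ×s → (3.76721,-5.21145) → (3.77,-5.21)
v2: (1.5,-4) → rotate → (0.33721,4.25867) → ×s → (0.42123,5.31979) → (0.42,5.32)
v3: (2.5,-5) → rotate → (-0.14455,5.58830) → ×s → (-0.18057,6.98072) → (-0.18,6.98)
v4: (4.5,-2) → rotate → (-3.22774,3.71910) → ×s → (-4.03199,4.64577) → (-4.03,4.65)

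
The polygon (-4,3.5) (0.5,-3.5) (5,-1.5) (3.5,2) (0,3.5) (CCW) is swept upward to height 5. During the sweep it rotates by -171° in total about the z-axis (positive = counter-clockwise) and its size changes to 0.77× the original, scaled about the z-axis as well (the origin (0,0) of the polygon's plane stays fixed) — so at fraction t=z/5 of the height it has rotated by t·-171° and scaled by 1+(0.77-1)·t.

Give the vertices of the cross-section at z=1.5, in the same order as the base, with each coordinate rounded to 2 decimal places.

Cross-section at z=1.5: (0.21,4.94) (-2.25,-2.40) (1.82,-4.51) (3.49,-1.38) (2.54,2.04)

t = z/height = 1.5/5 = 0.3
s = 1 + (scale-1)·z/height = 1 + (0.77-1)·1.5/5 = 0.931000
θ = twist·z/height = -171°·1.5/5 = -51.3000° = -0.895354 rad
cos θ = 0.625243, sin θ = -0.780430 (intermediates below are computed at full precision and shown rounded to 5 d.p.)
v1: (-4,3.5) → rotate → (0.23054,5.31007) → ×s → (0.21463,4.94368) → (0.21,4.94)
v2: (0.5,-3.5) → rotate → (-2.41889,-2.57856) → ×s → (-2.25198,-2.40064) → (-2.25,-2.40)
v3: (5,-1.5) → rotate → (1.95557,-4.84002) → ×s → (1.82063,-4.50605) → (1.82,-4.51)
v4: (3.5,2) → rotate → (3.74921,-1.48102) → ×s → (3.49051,-1.37883) → (3.49,-1.38)
v5: (0,3.5) → rotate → (2.73151,2.18835) → ×s → (2.54303,2.03735) → (2.54,2.04)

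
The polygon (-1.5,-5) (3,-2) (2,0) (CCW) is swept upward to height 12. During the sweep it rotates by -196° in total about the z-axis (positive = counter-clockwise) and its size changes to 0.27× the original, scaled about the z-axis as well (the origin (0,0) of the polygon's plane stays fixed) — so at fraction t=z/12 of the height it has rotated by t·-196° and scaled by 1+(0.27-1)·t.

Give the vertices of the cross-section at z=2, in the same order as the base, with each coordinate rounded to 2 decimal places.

t = z/height = 2/12 = 0.166667
s = 1 + (scale-1)·z/height = 1 + (0.27-1)·2/12 = 0.878333
θ = twist·z/height = -196°·2/12 = -32.6667° = -0.570141 rad
cos θ = 0.841825, sin θ = -0.539751 (intermediates below are computed at full precision and shown rounded to 5 d.p.)
v1: (-1.5,-5) → rotate → (-3.96149,-3.39950) → ×s → (-3.47951,-2.98589) → (-3.48,-2.99)
v2: (3,-2) → rotate → (1.44597,-3.30290) → ×s → (1.27005,-2.90105) → (1.27,-2.90)
v3: (2,0) → rotate → (1.68365,-1.07950) → ×s → (1.47881,-0.94816) → (1.48,-0.95)

Cross-section at z=2: (-3.48,-2.99) (1.27,-2.90) (1.48,-0.95)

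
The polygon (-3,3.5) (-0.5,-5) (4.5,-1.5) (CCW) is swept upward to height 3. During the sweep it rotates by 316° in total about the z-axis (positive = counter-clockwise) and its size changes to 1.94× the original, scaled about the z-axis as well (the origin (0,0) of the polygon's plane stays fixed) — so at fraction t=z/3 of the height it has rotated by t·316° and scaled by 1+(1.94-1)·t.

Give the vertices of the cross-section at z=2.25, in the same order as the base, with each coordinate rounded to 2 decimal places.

Cross-section at z=2.25: (7.79,1.04) (-6.69,5.36) (-6.32,-5.04)

t = z/height = 2.25/3 = 0.75
s = 1 + (scale-1)·z/height = 1 + (1.94-1)·2.25/3 = 1.705000
θ = twist·z/height = 316°·2.25/3 = 237.0000° = 4.136430 rad
cos θ = -0.544639, sin θ = -0.838671 (intermediates below are computed at full precision and shown rounded to 5 d.p.)
v1: (-3,3.5) → rotate → (4.56926,0.60978) → ×s → (7.79060,1.03967) → (7.79,1.04)
v2: (-0.5,-5) → rotate → (-3.92103,3.14253) → ×s → (-6.68536,5.35801) → (-6.69,5.36)
v3: (4.5,-1.5) → rotate → (-3.70888,-2.95706) → ×s → (-6.32364,-5.04179) → (-6.32,-5.04)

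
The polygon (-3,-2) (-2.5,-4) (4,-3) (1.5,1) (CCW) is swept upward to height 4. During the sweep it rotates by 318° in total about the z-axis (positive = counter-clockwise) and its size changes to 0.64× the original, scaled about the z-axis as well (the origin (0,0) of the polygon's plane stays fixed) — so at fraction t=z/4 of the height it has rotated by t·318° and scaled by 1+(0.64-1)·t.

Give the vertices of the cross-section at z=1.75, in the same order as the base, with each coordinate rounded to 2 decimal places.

t = z/height = 1.75/4 = 0.4375
s = 1 + (scale-1)·z/height = 1 + (0.64-1)·1.75/4 = 0.842500
θ = twist·z/height = 318°·1.75/4 = 139.1250° = 2.428189 rad
cos θ = -0.756139, sin θ = 0.654411 (intermediates below are computed at full precision and shown rounded to 5 d.p.)
v1: (-3,-2) → rotate → (3.57724,-0.45095) → ×s → (3.01382,-0.37993) → (3.01,-0.38)
v2: (-2.5,-4) → rotate → (4.50799,1.38853) → ×s → (3.79798,1.16984) → (3.80,1.17)
v3: (4,-3) → rotate → (-1.06132,4.88606) → ×s → (-0.89417,4.11651) → (-0.89,4.12)
v4: (1.5,1) → rotate → (-1.78862,0.22548) → ×s → (-1.50691,0.18996) → (-1.51,0.19)

Cross-section at z=1.75: (3.01,-0.38) (3.80,1.17) (-0.89,4.12) (-1.51,0.19)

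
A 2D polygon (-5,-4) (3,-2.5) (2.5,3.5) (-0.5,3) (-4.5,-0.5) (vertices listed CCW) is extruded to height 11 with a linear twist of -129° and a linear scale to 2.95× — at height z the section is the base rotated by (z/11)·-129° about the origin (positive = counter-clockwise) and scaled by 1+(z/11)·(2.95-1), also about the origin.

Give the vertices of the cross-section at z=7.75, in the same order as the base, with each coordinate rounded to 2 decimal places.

Cross-section at z=7.75: (-9.31,12.01) (-6.04,-7.03) (8.22,-6.06) (7.14,1.08) (-1.02,10.70)

t = z/height = 7.75/11 = 0.704545
s = 1 + (scale-1)·z/height = 1 + (2.95-1)·7.75/11 = 2.373864
θ = twist·z/height = -129°·7.75/11 = -90.8864° = -1.586266 rad
cos θ = -0.015469, sin θ = -0.999880 (intermediates below are computed at full precision and shown rounded to 5 d.p.)
v1: (-5,-4) → rotate → (-3.92217,5.06128) → ×s → (-9.31071,12.01479) → (-9.31,12.01)
v2: (3,-2.5) → rotate → (-2.54611,-2.96097) → ×s → (-6.04412,-7.02893) → (-6.04,-7.03)
v3: (2.5,3.5) → rotate → (3.46091,-2.55384) → ×s → (8.21572,-6.06248) → (8.22,-6.06)
v4: (-0.5,3) → rotate → (3.00738,0.45353) → ×s → (7.13910,1.07662) → (7.14,1.08)
v5: (-4.5,-0.5) → rotate → (-0.43033,4.50720) → ×s → (-1.02154,10.69947) → (-1.02,10.70)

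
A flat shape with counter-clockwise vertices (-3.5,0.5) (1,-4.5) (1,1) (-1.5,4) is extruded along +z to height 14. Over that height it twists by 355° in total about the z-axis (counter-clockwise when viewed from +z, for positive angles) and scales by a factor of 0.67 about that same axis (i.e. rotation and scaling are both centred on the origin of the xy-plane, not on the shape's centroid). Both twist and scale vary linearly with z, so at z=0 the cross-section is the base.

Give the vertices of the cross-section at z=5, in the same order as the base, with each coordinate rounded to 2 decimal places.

t = z/height = 5/14 = 0.357143
s = 1 + (scale-1)·z/height = 1 + (0.67-1)·5/14 = 0.882143
θ = twist·z/height = 355°·5/14 = 126.7857° = 2.212828 rad
cos θ = -0.598824, sin θ = 0.800881 (intermediates below are computed at full precision and shown rounded to 5 d.p.)
v1: (-3.5,0.5) → rotate → (1.69544,-3.10249) → ×s → (1.49562,-2.73684) → (1.50,-2.74)
v2: (1,-4.5) → rotate → (3.00514,3.49559) → ×s → (2.65096,3.08361) → (2.65,3.08)
v3: (1,1) → rotate → (-1.39970,0.20206) → ×s → (-1.23474,0.17824) → (-1.23,0.18)
v4: (-1.5,4) → rotate → (-2.30529,-3.59662) → ×s → (-2.03359,-3.17273) → (-2.03,-3.17)

Cross-section at z=5: (1.50,-2.74) (2.65,3.08) (-1.23,0.18) (-2.03,-3.17)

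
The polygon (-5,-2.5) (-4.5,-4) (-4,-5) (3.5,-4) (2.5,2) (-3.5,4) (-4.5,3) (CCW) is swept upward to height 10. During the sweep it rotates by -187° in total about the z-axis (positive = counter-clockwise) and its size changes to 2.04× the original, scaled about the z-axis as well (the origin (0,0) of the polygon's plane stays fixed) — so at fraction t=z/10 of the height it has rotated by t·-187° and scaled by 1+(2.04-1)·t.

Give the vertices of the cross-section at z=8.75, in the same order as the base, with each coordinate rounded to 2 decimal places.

t = z/height = 8.75/10 = 0.875
s = 1 + (scale-1)·z/height = 1 + (2.04-1)·8.75/10 = 1.910000
θ = twist·z/height = -187°·8.75/10 = -163.6250° = -2.855795 rad
cos θ = -0.959437, sin θ = -0.281923 (intermediates below are computed at full precision and shown rounded to 5 d.p.)
v1: (-5,-2.5) → rotate → (4.09238,3.80821) → ×s → (7.81644,7.27368) → (7.82,7.27)
v2: (-4.5,-4) → rotate → (3.18978,5.10640) → ×s → (6.09247,9.75323) → (6.09,9.75)
v3: (-4,-5) → rotate → (2.42813,5.92488) → ×s → (4.63774,11.31651) → (4.64,11.32)
v4: (3.5,-4) → rotate → (-4.48572,2.85102) → ×s → (-8.56773,5.44545) → (-8.57,5.45)
v5: (2.5,2) → rotate → (-1.83475,-2.62368) → ×s → (-3.50437,-5.01123) → (-3.50,-5.01)
v6: (-3.5,4) → rotate → (4.48572,-2.85102) → ×s → (8.56773,-5.44545) → (8.57,-5.45)
v7: (-4.5,3) → rotate → (5.16324,-1.60966) → ×s → (9.86178,-3.07445) → (9.86,-3.07)

Cross-section at z=8.75: (7.82,7.27) (6.09,9.75) (4.64,11.32) (-8.57,5.45) (-3.50,-5.01) (8.57,-5.45) (9.86,-3.07)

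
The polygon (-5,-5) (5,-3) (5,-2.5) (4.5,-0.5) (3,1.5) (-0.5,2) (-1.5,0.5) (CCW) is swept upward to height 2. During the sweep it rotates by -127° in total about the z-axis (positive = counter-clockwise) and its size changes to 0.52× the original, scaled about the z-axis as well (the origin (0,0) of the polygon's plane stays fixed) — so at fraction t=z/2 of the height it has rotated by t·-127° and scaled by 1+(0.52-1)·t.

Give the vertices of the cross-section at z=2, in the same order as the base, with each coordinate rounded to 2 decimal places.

t = z/height = 2/2 = 1
s = 1 + (scale-1)·z/height = 1 + (0.52-1)·2/2 = 0.520000
θ = twist·z/height = -127°·2/2 = -127.0000° = -2.216568 rad
cos θ = -0.601815, sin θ = -0.798636 (intermediates below are computed at full precision and shown rounded to 5 d.p.)
v1: (-5,-5) → rotate → (-0.98410,7.00225) → ×s → (-0.51173,3.64117) → (-0.51,3.64)
v2: (5,-3) → rotate → (-5.40498,-2.18773) → ×s → (-2.81059,-1.13762) → (-2.81,-1.14)
v3: (5,-2.5) → rotate → (-5.00566,-2.48864) → ×s → (-2.60295,-1.29409) → (-2.60,-1.29)
v4: (4.5,-0.5) → rotate → (-3.10749,-3.29295) → ×s → (-1.61589,-1.71234) → (-1.62,-1.71)
v5: (3,1.5) → rotate → (-0.60749,-3.29863) → ×s → (-0.31590,-1.71529) → (-0.32,-1.72)
v6: (-0.5,2) → rotate → (1.89818,-0.80431) → ×s → (0.98705,-0.41824) → (0.99,-0.42)
v7: (-1.5,0.5) → rotate → (1.30204,0.89705) → ×s → (0.67706,0.46646) → (0.68,0.47)

Cross-section at z=2: (-0.51,3.64) (-2.81,-1.14) (-2.60,-1.29) (-1.62,-1.71) (-0.32,-1.72) (0.99,-0.42) (0.68,0.47)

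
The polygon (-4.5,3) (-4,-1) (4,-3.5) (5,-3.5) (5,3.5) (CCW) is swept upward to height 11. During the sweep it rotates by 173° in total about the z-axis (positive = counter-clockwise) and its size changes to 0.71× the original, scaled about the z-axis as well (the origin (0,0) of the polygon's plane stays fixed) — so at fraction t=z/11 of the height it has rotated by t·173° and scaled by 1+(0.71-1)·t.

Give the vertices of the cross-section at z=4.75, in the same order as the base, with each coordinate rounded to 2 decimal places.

t = z/height = 4.75/11 = 0.431818
s = 1 + (scale-1)·z/height = 1 + (0.71-1)·4.75/11 = 0.874773
θ = twist·z/height = 173°·4.75/11 = 74.7045° = 1.303840 rad
cos θ = 0.263797, sin θ = 0.964578 (intermediates below are computed at full precision and shown rounded to 5 d.p.)
v1: (-4.5,3) → rotate → (-4.08082,-3.54921) → ×s → (-3.56979,-3.10475) → (-3.57,-3.10)
v2: (-4,-1) → rotate → (-0.09061,-4.12211) → ×s → (-0.07926,-3.60591) → (-0.08,-3.61)
v3: (4,-3.5) → rotate → (4.43121,2.93503) → ×s → (3.87630,2.56748) → (3.88,2.57)
v4: (5,-3.5) → rotate → (4.69501,3.89960) → ×s → (4.10706,3.41127) → (4.11,3.41)
v5: (5,3.5) → rotate → (-2.05704,5.74618) → ×s → (-1.79944,5.02660) → (-1.80,5.03)

Cross-section at z=4.75: (-3.57,-3.10) (-0.08,-3.61) (3.88,2.57) (4.11,3.41) (-1.80,5.03)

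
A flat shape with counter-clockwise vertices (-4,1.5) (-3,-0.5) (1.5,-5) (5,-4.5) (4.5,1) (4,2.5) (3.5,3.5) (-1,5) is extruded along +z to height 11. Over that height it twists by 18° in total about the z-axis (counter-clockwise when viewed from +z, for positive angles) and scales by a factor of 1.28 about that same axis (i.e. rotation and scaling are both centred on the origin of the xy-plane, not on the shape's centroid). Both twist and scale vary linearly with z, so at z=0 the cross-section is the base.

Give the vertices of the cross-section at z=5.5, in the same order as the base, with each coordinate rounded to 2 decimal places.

Cross-section at z=5.5: (-4.77,0.98) (-3.29,-1.10) (2.58,-5.36) (6.43,-4.18) (4.89,1.93) (4.06,3.53) (3.32,4.57) (-2.02,5.45)

t = z/height = 5.5/11 = 0.5
s = 1 + (scale-1)·z/height = 1 + (1.28-1)·5.5/11 = 1.140000
θ = twist·z/height = 18°·5.5/11 = 9.0000° = 0.157080 rad
cos θ = 0.987688, sin θ = 0.156434 (intermediates below are computed at full precision and shown rounded to 5 d.p.)
v1: (-4,1.5) → rotate → (-4.18541,0.85579) → ×s → (-4.77136,0.97561) → (-4.77,0.98)
v2: (-3,-0.5) → rotate → (-2.88485,-0.96315) → ×s → (-3.28873,-1.09799) → (-3.29,-1.10)
v3: (1.5,-5) → rotate → (2.26370,-4.70379) → ×s → (2.58062,-5.36232) → (2.58,-5.36)
v4: (5,-4.5) → rotate → (5.64240,-3.66243) → ×s → (6.43233,-4.17516) → (6.43,-4.18)
v5: (4.5,1) → rotate → (4.28816,1.69164) → ×s → (4.88851,1.92847) → (4.89,1.93)
v6: (4,2.5) → rotate → (3.55967,3.09496) → ×s → (4.05802,3.52825) → (4.06,3.53)
v7: (3.5,3.5) → rotate → (2.90939,4.00443) → ×s → (3.31670,4.56505) → (3.32,4.57)
v8: (-1,5) → rotate → (-1.76986,4.78201) → ×s → (-2.01764,5.45149) → (-2.02,5.45)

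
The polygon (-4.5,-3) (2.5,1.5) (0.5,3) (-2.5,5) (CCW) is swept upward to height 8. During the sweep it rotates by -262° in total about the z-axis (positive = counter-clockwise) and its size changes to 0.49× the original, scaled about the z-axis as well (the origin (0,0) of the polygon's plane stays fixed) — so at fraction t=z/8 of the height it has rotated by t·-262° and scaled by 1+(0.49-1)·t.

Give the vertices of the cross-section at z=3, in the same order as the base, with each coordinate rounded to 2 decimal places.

t = z/height = 3/8 = 0.375
s = 1 + (scale-1)·z/height = 1 + (0.49-1)·3/8 = 0.808750
θ = twist·z/height = -262°·3/8 = -98.2500° = -1.714786 rad
cos θ = -0.143493, sin θ = -0.989651 (intermediates below are computed at full precision and shown rounded to 5 d.p.)
v1: (-4.5,-3) → rotate → (-2.32324,4.88391) → ×s → (-1.87892,3.94986) → (-1.88,3.95)
v2: (2.5,1.5) → rotate → (1.12575,-2.68937) → ×s → (0.91045,-2.17503) → (0.91,-2.18)
v3: (0.5,3) → rotate → (2.89721,-0.92530) → ×s → (2.34312,-0.74834) → (2.34,-0.75)
v4: (-2.5,5) → rotate → (5.30699,1.75667) → ×s → (4.29203,1.42070) → (4.29,1.42)

Cross-section at z=3: (-1.88,3.95) (0.91,-2.18) (2.34,-0.75) (4.29,1.42)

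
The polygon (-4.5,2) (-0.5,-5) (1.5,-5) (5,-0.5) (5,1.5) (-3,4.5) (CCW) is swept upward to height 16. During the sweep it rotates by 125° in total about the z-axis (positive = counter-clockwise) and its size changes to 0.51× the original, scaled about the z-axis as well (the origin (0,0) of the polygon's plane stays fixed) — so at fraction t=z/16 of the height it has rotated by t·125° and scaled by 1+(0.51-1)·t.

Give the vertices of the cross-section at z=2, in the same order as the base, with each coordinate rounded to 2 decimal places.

Cross-section at z=2: (-4.57,0.67) (0.81,-4.65) (2.62,-4.14) (4.65,0.81) (4.14,2.62) (-3.85,3.31)

t = z/height = 2/16 = 0.125
s = 1 + (scale-1)·z/height = 1 + (0.51-1)·2/16 = 0.938750
θ = twist·z/height = 125°·2/16 = 15.6250° = 0.272708 rad
cos θ = 0.963045, sin θ = 0.269340 (intermediates below are computed at full precision and shown rounded to 5 d.p.)
v1: (-4.5,2) → rotate → (-4.87238,0.71406) → ×s → (-4.57395,0.67032) → (-4.57,0.67)
v2: (-0.5,-5) → rotate → (0.86518,-4.94990) → ×s → (0.81219,-4.64671) → (0.81,-4.65)
v3: (1.5,-5) → rotate → (2.79127,-4.41122) → ×s → (2.62030,-4.14103) → (2.62,-4.14)
v4: (5,-0.5) → rotate → (4.94990,0.86518) → ×s → (4.64671,0.81219) → (4.65,0.81)
v5: (5,1.5) → rotate → (4.41122,2.79127) → ×s → (4.14103,2.62030) → (4.14,2.62)
v6: (-3,4.5) → rotate → (-4.10117,3.52568) → ×s → (-3.84997,3.30973) → (-3.85,3.31)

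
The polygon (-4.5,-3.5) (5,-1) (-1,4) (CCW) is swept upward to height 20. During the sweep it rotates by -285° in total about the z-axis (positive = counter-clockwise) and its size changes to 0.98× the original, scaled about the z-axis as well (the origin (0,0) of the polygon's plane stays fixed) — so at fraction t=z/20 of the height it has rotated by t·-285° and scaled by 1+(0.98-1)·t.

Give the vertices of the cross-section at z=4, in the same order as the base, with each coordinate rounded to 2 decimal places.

Cross-section at z=4: (-5.36,1.86) (1.88,-4.72) (2.80,3.01)

t = z/height = 4/20 = 0.2
s = 1 + (scale-1)·z/height = 1 + (0.98-1)·4/20 = 0.996000
θ = twist·z/height = -285°·4/20 = -57.0000° = -0.994838 rad
cos θ = 0.544639, sin θ = -0.838671 (intermediates below are computed at full precision and shown rounded to 5 d.p.)
v1: (-4.5,-3.5) → rotate → (-5.38622,1.86778) → ×s → (-5.36468,1.86031) → (-5.36,1.86)
v2: (5,-1) → rotate → (1.88452,-4.73799) → ×s → (1.87699,-4.71904) → (1.88,-4.72)
v3: (-1,4) → rotate → (2.81004,3.01723) → ×s → (2.79880,3.00516) → (2.80,3.01)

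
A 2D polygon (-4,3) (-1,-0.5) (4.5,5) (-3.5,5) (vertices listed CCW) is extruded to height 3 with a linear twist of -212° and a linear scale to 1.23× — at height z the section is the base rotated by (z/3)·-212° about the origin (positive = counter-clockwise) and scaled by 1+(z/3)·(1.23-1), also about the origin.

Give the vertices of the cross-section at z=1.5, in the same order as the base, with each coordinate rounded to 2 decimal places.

Cross-section at z=1.5: (4.44,3.37) (-0.23,1.23) (3.98,-6.36) (6.43,2.21)

t = z/height = 1.5/3 = 0.5
s = 1 + (scale-1)·z/height = 1 + (1.23-1)·1.5/3 = 1.115000
θ = twist·z/height = -212°·1.5/3 = -106.0000° = -1.850049 rad
cos θ = -0.275637, sin θ = -0.961262 (intermediates below are computed at full precision and shown rounded to 5 d.p.)
v1: (-4,3) → rotate → (3.98633,3.01813) → ×s → (4.44476,3.36522) → (4.44,3.37)
v2: (-1,-0.5) → rotate → (-0.20499,1.09908) → ×s → (-0.22857,1.22547) → (-0.23,1.23)
v3: (4.5,5) → rotate → (3.56594,-5.70386) → ×s → (3.97602,-6.35981) → (3.98,-6.36)
v4: (-3.5,5) → rotate → (5.77104,1.98623) → ×s → (6.43471,2.21465) → (6.43,2.21)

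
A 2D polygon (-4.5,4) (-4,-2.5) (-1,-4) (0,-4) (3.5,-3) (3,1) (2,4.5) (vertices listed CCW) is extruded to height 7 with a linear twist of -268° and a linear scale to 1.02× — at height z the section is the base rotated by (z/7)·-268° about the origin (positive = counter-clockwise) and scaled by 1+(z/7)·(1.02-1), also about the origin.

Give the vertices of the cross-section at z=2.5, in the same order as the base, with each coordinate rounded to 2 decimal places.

t = z/height = 2.5/7 = 0.357143
s = 1 + (scale-1)·z/height = 1 + (1.02-1)·2.5/7 = 1.007143
θ = twist·z/height = -268°·2.5/7 = -95.7143° = -1.670529 rad
cos θ = -0.099568, sin θ = -0.995031 (intermediates below are computed at full precision and shown rounded to 5 d.p.)
v1: (-4.5,4) → rotate → (4.42818,4.07937) → ×s → (4.45981,4.10851) → (4.46,4.11)
v2: (-4,-2.5) → rotate → (-2.08931,4.22904) → ×s → (-2.10423,4.25925) → (-2.10,4.26)
v3: (-1,-4) → rotate → (-3.88056,1.39330) → ×s → (-3.90827,1.40325) → (-3.91,1.40)
v4: (0,-4) → rotate → (-3.98012,0.39827) → ×s → (-4.00855,0.40112) → (-4.01,0.40)
v5: (3.5,-3) → rotate → (-3.33358,-3.18390) → ×s → (-3.35739,-3.20665) → (-3.36,-3.21)
v6: (3,1) → rotate → (0.69633,-3.08466) → ×s → (0.70130,-3.10669) → (0.70,-3.11)
v7: (2,4.5) → rotate → (4.27850,-2.43812) → ×s → (4.30906,-2.45553) → (4.31,-2.46)

Cross-section at z=2.5: (4.46,4.11) (-2.10,4.26) (-3.91,1.40) (-4.01,0.40) (-3.36,-3.21) (0.70,-3.11) (4.31,-2.46)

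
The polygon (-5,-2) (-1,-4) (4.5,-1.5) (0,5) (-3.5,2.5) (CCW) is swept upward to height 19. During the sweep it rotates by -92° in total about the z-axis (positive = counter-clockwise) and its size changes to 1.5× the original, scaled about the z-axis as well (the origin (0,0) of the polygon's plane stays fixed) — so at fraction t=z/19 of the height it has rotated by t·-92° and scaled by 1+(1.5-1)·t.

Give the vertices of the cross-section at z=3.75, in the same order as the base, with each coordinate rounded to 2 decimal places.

Cross-section at z=3.75: (-5.90,-0.38) (-2.41,-3.83) (4.18,-3.11) (1.71,5.22) (-2.80,3.81)

t = z/height = 3.75/19 = 0.197368
s = 1 + (scale-1)·z/height = 1 + (1.5-1)·3.75/19 = 1.098684
θ = twist·z/height = -92°·3.75/19 = -18.1579° = -0.316915 rad
cos θ = 0.950201, sin θ = -0.311637 (intermediates below are computed at full precision and shown rounded to 5 d.p.)
v1: (-5,-2) → rotate → (-5.37428,-0.34222) → ×s → (-5.90464,-0.37599) → (-5.90,-0.38)
v2: (-1,-4) → rotate → (-2.19675,-3.48917) → ×s → (-2.41353,-3.83349) → (-2.41,-3.83)
v3: (4.5,-1.5) → rotate → (3.80845,-2.82767) → ×s → (4.18428,-3.10671) → (4.18,-3.11)
v4: (0,5) → rotate → (1.55818,4.75101) → ×s → (1.71195,5.21986) → (1.71,5.22)
v5: (-3.5,2.5) → rotate → (-2.54661,3.46623) → ×s → (-2.79792,3.80829) → (-2.80,3.81)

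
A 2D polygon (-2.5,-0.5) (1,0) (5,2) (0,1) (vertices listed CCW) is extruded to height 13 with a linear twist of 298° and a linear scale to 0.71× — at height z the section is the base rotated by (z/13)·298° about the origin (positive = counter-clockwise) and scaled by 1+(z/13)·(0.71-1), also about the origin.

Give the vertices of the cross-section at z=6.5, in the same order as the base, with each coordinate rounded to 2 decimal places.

t = z/height = 6.5/13 = 0.5
s = 1 + (scale-1)·z/height = 1 + (0.71-1)·6.5/13 = 0.855000
θ = twist·z/height = 298°·6.5/13 = 149.0000° = 2.600541 rad
cos θ = -0.857167, sin θ = 0.515038 (intermediates below are computed at full precision and shown rounded to 5 d.p.)
v1: (-2.5,-0.5) → rotate → (2.40044,-0.85901) → ×s → (2.05237,-0.73445) → (2.05,-0.73)
v2: (1,0) → rotate → (-0.85717,0.51504) → ×s → (-0.73288,0.44036) → (-0.73,0.44)
v3: (5,2) → rotate → (-5.31591,0.86086) → ×s → (-4.54511,0.73603) → (-4.55,0.74)
v4: (0,1) → rotate → (-0.51504,-0.85717) → ×s → (-0.44036,-0.73288) → (-0.44,-0.73)

Cross-section at z=6.5: (2.05,-0.73) (-0.73,0.44) (-4.55,0.74) (-0.44,-0.73)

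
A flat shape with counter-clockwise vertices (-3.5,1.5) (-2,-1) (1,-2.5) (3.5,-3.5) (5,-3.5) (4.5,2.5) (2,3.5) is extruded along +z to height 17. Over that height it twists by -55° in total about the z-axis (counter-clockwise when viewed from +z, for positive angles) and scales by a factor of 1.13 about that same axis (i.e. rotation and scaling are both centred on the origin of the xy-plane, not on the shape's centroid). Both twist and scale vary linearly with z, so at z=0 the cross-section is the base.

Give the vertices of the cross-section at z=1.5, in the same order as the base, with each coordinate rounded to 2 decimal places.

t = z/height = 1.5/17 = 0.0882353
s = 1 + (scale-1)·z/height = 1 + (1.13-1)·1.5/17 = 1.011471
θ = twist·z/height = -55°·1.5/17 = -4.8529° = -0.084700 rad
cos θ = 0.996415, sin θ = -0.084599 (intermediates below are computed at full precision and shown rounded to 5 d.p.)
v1: (-3.5,1.5) → rotate → (-3.36056,1.79072) → ×s → (-3.39910,1.81126) → (-3.40,1.81)
v2: (-2,-1) → rotate → (-2.07743,-0.82722) → ×s → (-2.10126,-0.83671) → (-2.10,-0.84)
v3: (1,-2.5) → rotate → (0.78492,-2.57564) → ×s → (0.79392,-2.60518) → (0.79,-2.61)
v4: (3.5,-3.5) → rotate → (3.19136,-3.78355) → ×s → (3.22796,-3.82695) → (3.23,-3.83)
v5: (5,-3.5) → rotate → (4.68598,-3.91045) → ×s → (4.73973,-3.95530) → (4.74,-3.96)
v6: (4.5,2.5) → rotate → (4.69536,2.11034) → ×s → (4.74922,2.13455) → (4.75,2.13)
v7: (2,3.5) → rotate → (2.28893,3.31826) → ×s → (2.31518,3.35632) → (2.32,3.36)

Cross-section at z=1.5: (-3.40,1.81) (-2.10,-0.84) (0.79,-2.61) (3.23,-3.83) (4.74,-3.96) (4.75,2.13) (2.32,3.36)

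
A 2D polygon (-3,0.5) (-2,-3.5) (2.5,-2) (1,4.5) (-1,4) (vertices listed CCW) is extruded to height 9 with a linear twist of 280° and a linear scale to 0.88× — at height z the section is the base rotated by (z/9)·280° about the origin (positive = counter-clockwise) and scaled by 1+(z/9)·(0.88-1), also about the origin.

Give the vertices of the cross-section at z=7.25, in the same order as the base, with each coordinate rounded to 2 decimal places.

t = z/height = 7.25/9 = 0.805556
s = 1 + (scale-1)·z/height = 1 + (0.88-1)·7.25/9 = 0.903333
θ = twist·z/height = 280°·7.25/9 = 225.5556° = 3.936687 rad
cos θ = -0.700217, sin θ = -0.713930 (intermediates below are computed at full precision and shown rounded to 5 d.p.)
v1: (-3,0.5) → rotate → (2.45762,1.79168) → ×s → (2.22005,1.61848) → (2.22,1.62)
v2: (-2,-3.5) → rotate → (-1.09832,3.87862) → ×s → (-0.99215,3.50369) → (-0.99,3.50)
v3: (2.5,-2) → rotate → (-3.17840,-0.38439) → ×s → (-2.87116,-0.34723) → (-2.87,-0.35)
v4: (1,4.5) → rotate → (2.51247,-3.86491) → ×s → (2.26959,-3.49130) → (2.27,-3.49)
v5: (-1,4) → rotate → (3.55594,-2.08694) → ×s → (3.21220,-1.88520) → (3.21,-1.89)

Cross-section at z=7.25: (2.22,1.62) (-0.99,3.50) (-2.87,-0.35) (2.27,-3.49) (3.21,-1.89)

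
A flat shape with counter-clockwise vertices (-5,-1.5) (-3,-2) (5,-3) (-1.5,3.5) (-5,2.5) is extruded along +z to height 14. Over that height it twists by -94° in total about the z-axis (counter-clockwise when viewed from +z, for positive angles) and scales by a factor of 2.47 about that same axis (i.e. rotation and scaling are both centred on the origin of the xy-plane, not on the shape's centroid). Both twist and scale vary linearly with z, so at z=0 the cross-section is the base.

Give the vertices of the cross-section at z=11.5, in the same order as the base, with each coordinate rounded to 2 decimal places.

t = z/height = 11.5/14 = 0.821429
s = 1 + (scale-1)·z/height = 1 + (2.47-1)·11.5/14 = 2.207500
θ = twist·z/height = -94°·11.5/14 = -77.2143° = -1.347644 rad
cos θ = 0.221305, sin θ = -0.975205 (intermediates below are computed at full precision and shown rounded to 5 d.p.)
v1: (-5,-1.5) → rotate → (-2.56933,4.54406) → ×s → (-5.67180,10.03102) → (-5.67,10.03)
v2: (-3,-2) → rotate → (-2.61433,2.48300) → ×s → (-5.77112,5.48123) → (-5.77,5.48)
v3: (5,-3) → rotate → (-1.81909,-5.53994) → ×s → (-4.01563,-12.22942) → (-4.02,-12.23)
v4: (-1.5,3.5) → rotate → (3.08126,2.23738) → ×s → (6.80188,4.93901) → (6.80,4.94)
v5: (-5,2.5) → rotate → (1.33148,5.42929) → ×s → (2.93925,11.98515) → (2.94,11.99)

Cross-section at z=11.5: (-5.67,10.03) (-5.77,5.48) (-4.02,-12.23) (6.80,4.94) (2.94,11.99)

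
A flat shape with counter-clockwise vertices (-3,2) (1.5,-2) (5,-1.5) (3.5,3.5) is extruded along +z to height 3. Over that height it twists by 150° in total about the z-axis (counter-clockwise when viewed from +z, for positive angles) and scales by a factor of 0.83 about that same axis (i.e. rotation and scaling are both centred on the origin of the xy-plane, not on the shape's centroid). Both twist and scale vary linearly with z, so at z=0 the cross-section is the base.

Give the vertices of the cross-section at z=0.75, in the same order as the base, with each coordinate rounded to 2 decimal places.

t = z/height = 0.75/3 = 0.25
s = 1 + (scale-1)·z/height = 1 + (0.83-1)·0.75/3 = 0.957500
θ = twist·z/height = 150°·0.75/3 = 37.5000° = 0.654498 rad
cos θ = 0.793353, sin θ = 0.608761 (intermediates below are computed at full precision and shown rounded to 5 d.p.)
v1: (-3,2) → rotate → (-3.59758,-0.23958) → ×s → (-3.44469,-0.22940) → (-3.44,-0.23)
v2: (1.5,-2) → rotate → (2.40755,-0.67356) → ×s → (2.30523,-0.64494) → (2.31,-0.64)
v3: (5,-1.5) → rotate → (4.87991,1.85378) → ×s → (4.67251,1.77499) → (4.67,1.77)
v4: (3.5,3.5) → rotate → (0.64607,4.90740) → ×s → (0.61861,4.69884) → (0.62,4.70)

Cross-section at z=0.75: (-3.44,-0.23) (2.31,-0.64) (4.67,1.77) (0.62,4.70)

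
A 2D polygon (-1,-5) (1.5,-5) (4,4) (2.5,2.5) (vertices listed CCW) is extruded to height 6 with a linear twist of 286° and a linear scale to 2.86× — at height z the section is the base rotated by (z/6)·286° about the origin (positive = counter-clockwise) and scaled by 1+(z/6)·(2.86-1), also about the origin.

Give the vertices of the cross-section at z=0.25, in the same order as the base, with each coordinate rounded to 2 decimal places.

t = z/height = 0.25/6 = 0.0416667
s = 1 + (scale-1)·z/height = 1 + (2.86-1)·0.25/6 = 1.077500
θ = twist·z/height = 286°·0.25/6 = 11.9167° = 0.207985 rad
cos θ = 0.978449, sin θ = 0.206489 (intermediates below are computed at full precision and shown rounded to 5 d.p.)
v1: (-1,-5) → rotate → (0.05400,-5.09873) → ×s → (0.05818,-5.49389) → (0.06,-5.49)
v2: (1.5,-5) → rotate → (2.50012,-4.58251) → ×s → (2.69388,-4.93766) → (2.69,-4.94)
v3: (4,4) → rotate → (3.08784,4.73975) → ×s → (3.32715,5.10708) → (3.33,5.11)
v4: (2.5,2.5) → rotate → (1.92990,2.96234) → ×s → (2.07947,3.19193) → (2.08,3.19)

Cross-section at z=0.25: (0.06,-5.49) (2.69,-4.94) (3.33,5.11) (2.08,3.19)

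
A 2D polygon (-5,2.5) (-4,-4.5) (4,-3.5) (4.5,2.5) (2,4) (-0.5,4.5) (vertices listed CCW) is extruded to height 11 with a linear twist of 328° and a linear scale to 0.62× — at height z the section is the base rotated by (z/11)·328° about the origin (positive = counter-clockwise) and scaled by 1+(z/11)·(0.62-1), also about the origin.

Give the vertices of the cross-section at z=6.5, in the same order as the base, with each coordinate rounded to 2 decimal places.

t = z/height = 6.5/11 = 0.590909
s = 1 + (scale-1)·z/height = 1 + (0.62-1)·6.5/11 = 0.775455
θ = twist·z/height = 328°·6.5/11 = 193.8182° = 3.382765 rad
cos θ = -0.971059, sin θ = -0.238842 (intermediates below are computed at full precision and shown rounded to 5 d.p.)
v1: (-5,2.5) → rotate → (5.45240,-1.23344) → ×s → (4.22809,-0.95648) → (4.23,-0.96)
v2: (-4,-4.5) → rotate → (2.80945,5.32513) → ×s → (2.17860,4.12940) → (2.18,4.13)
v3: (4,-3.5) → rotate → (-4.72018,2.44334) → ×s → (-3.66028,1.89470) → (-3.66,1.89)
v4: (4.5,2.5) → rotate → (-3.77266,-3.50243) → ×s → (-2.92553,-2.71598) → (-2.93,-2.72)
v5: (2,4) → rotate → (-0.98675,-4.36192) → ×s → (-0.76518,-3.38247) → (-0.77,-3.38)
v6: (-0.5,4.5) → rotate → (1.56032,-4.25034) → ×s → (1.20995,-3.29595) → (1.21,-3.30)

Cross-section at z=6.5: (4.23,-0.96) (2.18,4.13) (-3.66,1.89) (-2.93,-2.72) (-0.77,-3.38) (1.21,-3.30)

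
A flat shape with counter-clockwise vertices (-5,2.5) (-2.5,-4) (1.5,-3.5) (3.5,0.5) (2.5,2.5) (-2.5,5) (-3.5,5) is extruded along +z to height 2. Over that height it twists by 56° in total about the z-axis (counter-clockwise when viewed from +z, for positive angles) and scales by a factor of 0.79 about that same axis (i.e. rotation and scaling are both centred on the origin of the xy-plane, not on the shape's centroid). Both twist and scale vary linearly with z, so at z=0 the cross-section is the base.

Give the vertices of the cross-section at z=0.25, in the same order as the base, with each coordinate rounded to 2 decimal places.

t = z/height = 0.25/2 = 0.125
s = 1 + (scale-1)·z/height = 1 + (0.79-1)·0.25/2 = 0.973750
θ = twist·z/height = 56°·0.25/2 = 7.0000° = 0.122173 rad
cos θ = 0.992546, sin θ = 0.121869 (intermediates below are computed at full precision and shown rounded to 5 d.p.)
v1: (-5,2.5) → rotate → (-5.26740,1.87202) → ×s → (-5.12913,1.82288) → (-5.13,1.82)
v2: (-2.5,-4) → rotate → (-1.99389,-4.27486) → ×s → (-1.94155,-4.16264) → (-1.94,-4.16)
v3: (1.5,-3.5) → rotate → (1.91536,-3.29111) → ×s → (1.86508,-3.20472) → (1.87,-3.20)
v4: (3.5,0.5) → rotate → (3.41298,0.92282) → ×s → (3.32339,0.89859) → (3.32,0.90)
v5: (2.5,2.5) → rotate → (2.17669,2.78604) → ×s → (2.11955,2.71291) → (2.12,2.71)
v6: (-2.5,5) → rotate → (-3.09071,4.65806) → ×s → (-3.00958,4.53578) → (-3.01,4.54)
v7: (-3.5,5) → rotate → (-4.08326,4.53619) → ×s → (-3.97607,4.41711) → (-3.98,4.42)

Cross-section at z=0.25: (-5.13,1.82) (-1.94,-4.16) (1.87,-3.20) (3.32,0.90) (2.12,2.71) (-3.01,4.54) (-3.98,4.42)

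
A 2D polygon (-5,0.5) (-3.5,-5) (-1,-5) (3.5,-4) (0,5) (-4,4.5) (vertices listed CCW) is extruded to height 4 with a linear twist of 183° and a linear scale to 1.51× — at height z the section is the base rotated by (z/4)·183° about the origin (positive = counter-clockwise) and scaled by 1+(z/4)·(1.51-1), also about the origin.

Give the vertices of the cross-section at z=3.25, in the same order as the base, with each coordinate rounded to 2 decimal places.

t = z/height = 3.25/4 = 0.8125
s = 1 + (scale-1)·z/height = 1 + (1.51-1)·3.25/4 = 1.414375
θ = twist·z/height = 183°·3.25/4 = 148.6875° = 2.595086 rad
cos θ = -0.854345, sin θ = 0.519706 (intermediates below are computed at full precision and shown rounded to 5 d.p.)
v1: (-5,0.5) → rotate → (4.01187,-3.02570) → ×s → (5.67430,-4.27947) → (5.67,-4.28)
v2: (-3.5,-5) → rotate → (5.58874,2.45276) → ×s → (7.90457,3.46912) → (7.90,3.47)
v3: (-1,-5) → rotate → (3.45287,3.75202) → ×s → (4.88366,5.30677) → (4.88,5.31)
v4: (3.5,-4) → rotate → (-0.91139,5.23635) → ×s → (-1.28904,7.40616) → (-1.29,7.41)
v5: (0,5) → rotate → (-2.59853,-4.27173) → ×s → (-3.67529,-6.04182) → (-3.68,-6.04)
v6: (-4,4.5) → rotate → (1.07871,-5.92338) → ×s → (1.52570,-8.37788) → (1.53,-8.38)

Cross-section at z=3.25: (5.67,-4.28) (7.90,3.47) (4.88,5.31) (-1.29,7.41) (-3.68,-6.04) (1.53,-8.38)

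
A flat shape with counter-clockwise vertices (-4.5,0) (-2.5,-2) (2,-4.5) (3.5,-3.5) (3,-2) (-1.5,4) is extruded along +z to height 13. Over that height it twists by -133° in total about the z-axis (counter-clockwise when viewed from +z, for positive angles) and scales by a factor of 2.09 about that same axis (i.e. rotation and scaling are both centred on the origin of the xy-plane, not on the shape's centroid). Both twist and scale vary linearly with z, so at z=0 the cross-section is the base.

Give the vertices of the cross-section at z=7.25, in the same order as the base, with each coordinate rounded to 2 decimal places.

t = z/height = 7.25/13 = 0.557692
s = 1 + (scale-1)·z/height = 1 + (2.09-1)·7.25/13 = 1.607885
θ = twist·z/height = -133°·7.25/13 = -74.1731° = -1.294564 rad
cos θ = 0.272732, sin θ = -0.962090 (intermediates below are computed at full precision and shown rounded to 5 d.p.)
v1: (-4.5,0) → rotate → (-1.22730,4.32940) → ×s → (-1.97335,6.96118) → (-1.97,6.96)
v2: (-2.5,-2) → rotate → (-2.60601,1.85976) → ×s → (-4.19016,2.99028) → (-4.19,2.99)
v3: (2,-4.5) → rotate → (-3.78394,-3.15148) → ×s → (-6.08414,-5.06721) → (-6.08,-5.07)
v4: (3.5,-3.5) → rotate → (-2.41275,-4.32188) → ×s → (-3.87943,-6.94908) → (-3.88,-6.95)
v5: (3,-2) → rotate → (-1.10598,-3.43173) → ×s → (-1.77829,-5.51783) → (-1.78,-5.52)
v6: (-1.5,4) → rotate → (3.43926,2.53406) → ×s → (5.52994,4.07448) → (5.53,4.07)

Cross-section at z=7.25: (-1.97,6.96) (-4.19,2.99) (-6.08,-5.07) (-3.88,-6.95) (-1.78,-5.52) (5.53,4.07)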